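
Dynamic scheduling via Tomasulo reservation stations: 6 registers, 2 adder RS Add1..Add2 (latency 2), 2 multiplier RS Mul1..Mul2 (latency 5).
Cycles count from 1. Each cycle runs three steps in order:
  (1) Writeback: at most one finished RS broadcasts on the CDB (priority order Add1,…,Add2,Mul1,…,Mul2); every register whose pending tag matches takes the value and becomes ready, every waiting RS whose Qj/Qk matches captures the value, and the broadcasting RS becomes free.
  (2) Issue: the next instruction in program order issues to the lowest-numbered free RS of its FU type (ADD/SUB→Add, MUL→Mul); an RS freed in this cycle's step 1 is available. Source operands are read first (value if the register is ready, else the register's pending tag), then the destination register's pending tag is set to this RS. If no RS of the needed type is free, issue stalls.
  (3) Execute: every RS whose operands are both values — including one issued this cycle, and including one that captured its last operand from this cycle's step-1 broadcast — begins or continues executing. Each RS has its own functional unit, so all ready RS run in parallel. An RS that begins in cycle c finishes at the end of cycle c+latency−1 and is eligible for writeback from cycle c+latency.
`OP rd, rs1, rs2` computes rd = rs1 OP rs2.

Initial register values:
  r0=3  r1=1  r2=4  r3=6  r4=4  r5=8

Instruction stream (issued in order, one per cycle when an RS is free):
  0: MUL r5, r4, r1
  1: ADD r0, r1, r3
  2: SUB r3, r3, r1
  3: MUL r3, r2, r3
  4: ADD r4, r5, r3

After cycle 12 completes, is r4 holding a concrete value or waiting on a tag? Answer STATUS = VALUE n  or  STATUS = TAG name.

  c1: issue MUL r5<-Mul1  regs: r0:3,r1:1,r2:4,r3:6,r4:4,r5:Mul1
  c2: issue ADD r0<-Add1  regs: r0:Add1,r1:1,r2:4,r3:6,r4:4,r5:Mul1
  c3: issue SUB r3<-Add2  regs: r0:Add1,r1:1,r2:4,r3:Add2,r4:4,r5:Mul1
  c4: CDB Add1=7; issue MUL r3<-Mul2  regs: r0:7,r1:1,r2:4,r3:Mul2,r4:4,r5:Mul1
  c5: CDB Add2=5; issue ADD r4<-Add1  regs: r0:7,r1:1,r2:4,r3:Mul2,r4:Add1,r5:Mul1
  c6: CDB Mul1=4  regs: r0:7,r1:1,r2:4,r3:Mul2,r4:Add1,r5:4
  c7: -  regs: r0:7,r1:1,r2:4,r3:Mul2,r4:Add1,r5:4
  c8: -  regs: r0:7,r1:1,r2:4,r3:Mul2,r4:Add1,r5:4
  c9: -  regs: r0:7,r1:1,r2:4,r3:Mul2,r4:Add1,r5:4
  c10: CDB Mul2=20  regs: r0:7,r1:1,r2:4,r3:20,r4:Add1,r5:4
  c11: -  regs: r0:7,r1:1,r2:4,r3:20,r4:Add1,r5:4
  c12: CDB Add1=24  regs: r0:7,r1:1,r2:4,r3:20,r4:24,r5:4

STATUS = VALUE 24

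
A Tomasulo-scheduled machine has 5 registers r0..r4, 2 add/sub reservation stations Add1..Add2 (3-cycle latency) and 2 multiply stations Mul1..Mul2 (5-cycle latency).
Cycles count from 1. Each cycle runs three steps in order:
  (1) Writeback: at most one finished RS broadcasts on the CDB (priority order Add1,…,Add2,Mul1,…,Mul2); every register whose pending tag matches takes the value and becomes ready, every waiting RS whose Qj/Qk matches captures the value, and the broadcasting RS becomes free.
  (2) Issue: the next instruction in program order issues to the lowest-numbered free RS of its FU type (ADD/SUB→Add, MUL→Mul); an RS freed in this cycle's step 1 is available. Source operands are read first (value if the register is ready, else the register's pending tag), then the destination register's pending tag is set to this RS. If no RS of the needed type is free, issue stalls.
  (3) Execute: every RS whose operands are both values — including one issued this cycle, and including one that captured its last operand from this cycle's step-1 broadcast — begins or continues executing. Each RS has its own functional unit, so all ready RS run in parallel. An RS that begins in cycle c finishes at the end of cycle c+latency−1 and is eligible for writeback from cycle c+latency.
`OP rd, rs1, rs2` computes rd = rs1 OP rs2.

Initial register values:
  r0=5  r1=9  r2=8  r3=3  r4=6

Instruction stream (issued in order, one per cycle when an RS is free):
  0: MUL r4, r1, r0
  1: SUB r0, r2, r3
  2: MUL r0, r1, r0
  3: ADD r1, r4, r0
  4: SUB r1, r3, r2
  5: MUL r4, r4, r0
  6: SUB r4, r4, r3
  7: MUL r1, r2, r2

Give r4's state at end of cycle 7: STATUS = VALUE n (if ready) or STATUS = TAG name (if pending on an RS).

STATUS = TAG Mul1

  c1: issue MUL r4<-Mul1  regs: r0:5,r1:9,r2:8,r3:3,r4:Mul1
  c2: issue SUB r0<-Add1  regs: r0:Add1,r1:9,r2:8,r3:3,r4:Mul1
  c3: issue MUL r0<-Mul2  regs: r0:Mul2,r1:9,r2:8,r3:3,r4:Mul1
  c4: issue ADD r1<-Add2  regs: r0:Mul2,r1:Add2,r2:8,r3:3,r4:Mul1
  c5: CDB Add1=5; issue SUB r1<-Add1  regs: r0:Mul2,r1:Add1,r2:8,r3:3,r4:Mul1
  c6: CDB Mul1=45; issue MUL r4<-Mul1  regs: r0:Mul2,r1:Add1,r2:8,r3:3,r4:Mul1
  c7: stall  regs: r0:Mul2,r1:Add1,r2:8,r3:3,r4:Mul1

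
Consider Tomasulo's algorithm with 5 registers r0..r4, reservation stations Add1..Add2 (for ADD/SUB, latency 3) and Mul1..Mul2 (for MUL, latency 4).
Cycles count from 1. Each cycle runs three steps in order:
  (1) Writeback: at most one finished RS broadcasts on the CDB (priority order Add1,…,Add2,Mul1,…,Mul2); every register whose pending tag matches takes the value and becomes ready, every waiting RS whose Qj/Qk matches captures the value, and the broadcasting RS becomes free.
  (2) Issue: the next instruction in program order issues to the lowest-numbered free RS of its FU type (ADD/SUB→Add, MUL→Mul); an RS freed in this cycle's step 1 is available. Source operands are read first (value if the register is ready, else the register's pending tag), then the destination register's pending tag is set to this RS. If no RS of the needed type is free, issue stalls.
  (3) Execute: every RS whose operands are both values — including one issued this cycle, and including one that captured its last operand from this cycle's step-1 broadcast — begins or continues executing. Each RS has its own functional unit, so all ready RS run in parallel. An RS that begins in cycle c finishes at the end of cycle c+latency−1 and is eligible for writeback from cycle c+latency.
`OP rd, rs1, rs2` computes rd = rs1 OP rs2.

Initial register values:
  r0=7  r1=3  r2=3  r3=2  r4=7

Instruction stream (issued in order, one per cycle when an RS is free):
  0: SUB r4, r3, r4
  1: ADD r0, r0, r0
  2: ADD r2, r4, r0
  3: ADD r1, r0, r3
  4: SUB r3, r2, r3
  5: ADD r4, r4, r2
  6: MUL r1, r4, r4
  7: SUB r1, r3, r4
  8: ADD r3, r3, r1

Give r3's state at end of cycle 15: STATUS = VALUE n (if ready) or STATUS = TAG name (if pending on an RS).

  c1: issue SUB r4<-Add1  regs: r0:7,r1:3,r2:3,r3:2,r4:Add1
  c2: issue ADD r0<-Add2  regs: r0:Add2,r1:3,r2:3,r3:2,r4:Add1
  c3: stall  regs: r0:Add2,r1:3,r2:3,r3:2,r4:Add1
  c4: CDB Add1=-5; issue ADD r2<-Add1  regs: r0:Add2,r1:3,r2:Add1,r3:2,r4:-5
  c5: CDB Add2=14; issue ADD r1<-Add2  regs: r0:14,r1:Add2,r2:Add1,r3:2,r4:-5
  c6: stall  regs: r0:14,r1:Add2,r2:Add1,r3:2,r4:-5
  c7: stall  regs: r0:14,r1:Add2,r2:Add1,r3:2,r4:-5
  c8: CDB Add1=9; issue SUB r3<-Add1  regs: r0:14,r1:Add2,r2:9,r3:Add1,r4:-5
  c9: CDB Add2=16; issue ADD r4<-Add2  regs: r0:14,r1:16,r2:9,r3:Add1,r4:Add2
  c10: issue MUL r1<-Mul1  regs: r0:14,r1:Mul1,r2:9,r3:Add1,r4:Add2
  c11: CDB Add1=7; issue SUB r1<-Add1  regs: r0:14,r1:Add1,r2:9,r3:7,r4:Add2
  c12: CDB Add2=4; issue ADD r3<-Add2  regs: r0:14,r1:Add1,r2:9,r3:Add2,r4:4
  c13: -  regs: r0:14,r1:Add1,r2:9,r3:Add2,r4:4
  c14: -  regs: r0:14,r1:Add1,r2:9,r3:Add2,r4:4
  c15: CDB Add1=3  regs: r0:14,r1:3,r2:9,r3:Add2,r4:4

STATUS = TAG Add2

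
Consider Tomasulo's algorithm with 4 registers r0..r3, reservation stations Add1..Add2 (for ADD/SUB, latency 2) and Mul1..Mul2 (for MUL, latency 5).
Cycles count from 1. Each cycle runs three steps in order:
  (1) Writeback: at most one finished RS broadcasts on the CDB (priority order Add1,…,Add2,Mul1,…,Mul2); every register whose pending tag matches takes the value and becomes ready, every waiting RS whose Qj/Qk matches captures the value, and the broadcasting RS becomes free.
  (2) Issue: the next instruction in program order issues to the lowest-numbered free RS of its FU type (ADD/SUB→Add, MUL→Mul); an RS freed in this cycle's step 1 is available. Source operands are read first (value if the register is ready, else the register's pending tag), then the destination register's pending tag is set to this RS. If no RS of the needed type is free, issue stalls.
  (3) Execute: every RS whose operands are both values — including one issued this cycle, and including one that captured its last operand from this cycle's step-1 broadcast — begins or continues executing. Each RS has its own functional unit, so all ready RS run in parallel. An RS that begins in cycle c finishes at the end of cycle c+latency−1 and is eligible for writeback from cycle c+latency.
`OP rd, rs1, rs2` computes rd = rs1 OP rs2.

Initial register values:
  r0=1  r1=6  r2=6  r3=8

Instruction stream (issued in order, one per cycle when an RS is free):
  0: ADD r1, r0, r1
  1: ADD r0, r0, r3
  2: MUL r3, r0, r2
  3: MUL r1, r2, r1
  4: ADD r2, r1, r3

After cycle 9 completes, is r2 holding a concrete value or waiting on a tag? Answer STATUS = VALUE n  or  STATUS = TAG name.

STATUS = TAG Add1

c1: issue ADD r1<-Add1 | r0:1,r1:Add1,r2:6,r3:8
c2: issue ADD r0<-Add2 | r0:Add2,r1:Add1,r2:6,r3:8
c3: CDB Add1=7; issue MUL r3<-Mul1 | r0:Add2,r1:7,r2:6,r3:Mul1
c4: CDB Add2=9; issue MUL r1<-Mul2 | r0:9,r1:Mul2,r2:6,r3:Mul1
c5: issue ADD r2<-Add1 | r0:9,r1:Mul2,r2:Add1,r3:Mul1
c6: - | r0:9,r1:Mul2,r2:Add1,r3:Mul1
c7: - | r0:9,r1:Mul2,r2:Add1,r3:Mul1
c8: - | r0:9,r1:Mul2,r2:Add1,r3:Mul1
c9: CDB Mul1=54 | r0:9,r1:Mul2,r2:Add1,r3:54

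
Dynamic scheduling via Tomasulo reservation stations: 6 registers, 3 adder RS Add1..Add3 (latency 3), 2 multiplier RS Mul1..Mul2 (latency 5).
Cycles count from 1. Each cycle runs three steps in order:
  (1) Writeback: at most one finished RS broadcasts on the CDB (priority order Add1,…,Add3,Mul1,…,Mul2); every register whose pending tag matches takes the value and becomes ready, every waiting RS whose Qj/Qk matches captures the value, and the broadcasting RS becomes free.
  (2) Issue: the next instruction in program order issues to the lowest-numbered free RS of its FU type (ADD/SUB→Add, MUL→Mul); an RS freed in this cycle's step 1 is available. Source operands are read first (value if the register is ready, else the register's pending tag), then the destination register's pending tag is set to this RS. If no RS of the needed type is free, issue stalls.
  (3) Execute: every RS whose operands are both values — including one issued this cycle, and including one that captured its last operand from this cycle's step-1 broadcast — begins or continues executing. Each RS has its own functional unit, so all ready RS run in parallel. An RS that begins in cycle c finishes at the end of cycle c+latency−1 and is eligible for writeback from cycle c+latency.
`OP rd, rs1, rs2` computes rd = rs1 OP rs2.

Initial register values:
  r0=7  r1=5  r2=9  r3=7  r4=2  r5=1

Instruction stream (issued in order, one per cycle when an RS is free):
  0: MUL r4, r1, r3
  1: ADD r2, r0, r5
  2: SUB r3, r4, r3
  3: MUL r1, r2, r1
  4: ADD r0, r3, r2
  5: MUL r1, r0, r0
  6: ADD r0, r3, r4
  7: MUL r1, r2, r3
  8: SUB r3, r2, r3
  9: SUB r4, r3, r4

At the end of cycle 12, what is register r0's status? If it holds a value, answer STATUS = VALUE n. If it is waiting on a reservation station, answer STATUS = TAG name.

cycle 1: issue MUL r4<-Mul1 // r0:7,r1:5,r2:9,r3:7,r4:Mul1,r5:1
cycle 2: issue ADD r2<-Add1 // r0:7,r1:5,r2:Add1,r3:7,r4:Mul1,r5:1
cycle 3: issue SUB r3<-Add2 // r0:7,r1:5,r2:Add1,r3:Add2,r4:Mul1,r5:1
cycle 4: issue MUL r1<-Mul2 // r0:7,r1:Mul2,r2:Add1,r3:Add2,r4:Mul1,r5:1
cycle 5: CDB Add1=8; issue ADD r0<-Add1 // r0:Add1,r1:Mul2,r2:8,r3:Add2,r4:Mul1,r5:1
cycle 6: CDB Mul1=35; issue MUL r1<-Mul1 // r0:Add1,r1:Mul1,r2:8,r3:Add2,r4:35,r5:1
cycle 7: issue ADD r0<-Add3 // r0:Add3,r1:Mul1,r2:8,r3:Add2,r4:35,r5:1
cycle 8: stall // r0:Add3,r1:Mul1,r2:8,r3:Add2,r4:35,r5:1
cycle 9: CDB Add2=28; stall // r0:Add3,r1:Mul1,r2:8,r3:28,r4:35,r5:1
cycle 10: CDB Mul2=40; issue MUL r1<-Mul2 // r0:Add3,r1:Mul2,r2:8,r3:28,r4:35,r5:1
cycle 11: issue SUB r3<-Add2 // r0:Add3,r1:Mul2,r2:8,r3:Add2,r4:35,r5:1
cycle 12: CDB Add1=36; issue SUB r4<-Add1 // r0:Add3,r1:Mul2,r2:8,r3:Add2,r4:Add1,r5:1

STATUS = TAG Add3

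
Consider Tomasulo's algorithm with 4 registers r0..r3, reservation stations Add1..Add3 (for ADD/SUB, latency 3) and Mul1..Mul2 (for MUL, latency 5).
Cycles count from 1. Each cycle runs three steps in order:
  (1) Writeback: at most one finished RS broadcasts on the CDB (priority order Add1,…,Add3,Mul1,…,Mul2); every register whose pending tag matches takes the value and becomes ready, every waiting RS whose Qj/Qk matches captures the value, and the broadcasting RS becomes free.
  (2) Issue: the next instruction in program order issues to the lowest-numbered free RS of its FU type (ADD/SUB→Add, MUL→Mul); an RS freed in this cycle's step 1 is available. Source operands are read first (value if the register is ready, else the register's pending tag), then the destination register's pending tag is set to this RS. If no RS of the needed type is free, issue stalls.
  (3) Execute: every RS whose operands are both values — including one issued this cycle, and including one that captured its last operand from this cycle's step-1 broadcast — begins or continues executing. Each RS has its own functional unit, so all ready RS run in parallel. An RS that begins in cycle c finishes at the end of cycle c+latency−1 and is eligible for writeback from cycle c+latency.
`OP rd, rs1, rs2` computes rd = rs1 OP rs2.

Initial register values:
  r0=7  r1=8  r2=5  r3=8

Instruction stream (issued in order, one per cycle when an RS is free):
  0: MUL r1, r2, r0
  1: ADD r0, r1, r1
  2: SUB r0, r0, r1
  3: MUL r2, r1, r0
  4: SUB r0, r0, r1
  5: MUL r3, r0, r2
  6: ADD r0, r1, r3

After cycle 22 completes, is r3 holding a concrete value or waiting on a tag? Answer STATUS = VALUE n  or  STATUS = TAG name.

STATUS = VALUE 0

cycle 1: issue MUL r1<-Mul1 // r0:7,r1:Mul1,r2:5,r3:8
cycle 2: issue ADD r0<-Add1 // r0:Add1,r1:Mul1,r2:5,r3:8
cycle 3: issue SUB r0<-Add2 // r0:Add2,r1:Mul1,r2:5,r3:8
cycle 4: issue MUL r2<-Mul2 // r0:Add2,r1:Mul1,r2:Mul2,r3:8
cycle 5: issue SUB r0<-Add3 // r0:Add3,r1:Mul1,r2:Mul2,r3:8
cycle 6: CDB Mul1=35; issue MUL r3<-Mul1 // r0:Add3,r1:35,r2:Mul2,r3:Mul1
cycle 7: stall // r0:Add3,r1:35,r2:Mul2,r3:Mul1
cycle 8: stall // r0:Add3,r1:35,r2:Mul2,r3:Mul1
cycle 9: CDB Add1=70; issue ADD r0<-Add1 // r0:Add1,r1:35,r2:Mul2,r3:Mul1
cycle 10: - // r0:Add1,r1:35,r2:Mul2,r3:Mul1
cycle 11: - // r0:Add1,r1:35,r2:Mul2,r3:Mul1
cycle 12: CDB Add2=35 // r0:Add1,r1:35,r2:Mul2,r3:Mul1
cycle 13: - // r0:Add1,r1:35,r2:Mul2,r3:Mul1
cycle 14: - // r0:Add1,r1:35,r2:Mul2,r3:Mul1
cycle 15: CDB Add3=0 // r0:Add1,r1:35,r2:Mul2,r3:Mul1
cycle 16: - // r0:Add1,r1:35,r2:Mul2,r3:Mul1
cycle 17: CDB Mul2=1225 // r0:Add1,r1:35,r2:1225,r3:Mul1
cycle 18: - // r0:Add1,r1:35,r2:1225,r3:Mul1
cycle 19: - // r0:Add1,r1:35,r2:1225,r3:Mul1
cycle 20: - // r0:Add1,r1:35,r2:1225,r3:Mul1
cycle 21: - // r0:Add1,r1:35,r2:1225,r3:Mul1
cycle 22: CDB Mul1=0 // r0:Add1,r1:35,r2:1225,r3:0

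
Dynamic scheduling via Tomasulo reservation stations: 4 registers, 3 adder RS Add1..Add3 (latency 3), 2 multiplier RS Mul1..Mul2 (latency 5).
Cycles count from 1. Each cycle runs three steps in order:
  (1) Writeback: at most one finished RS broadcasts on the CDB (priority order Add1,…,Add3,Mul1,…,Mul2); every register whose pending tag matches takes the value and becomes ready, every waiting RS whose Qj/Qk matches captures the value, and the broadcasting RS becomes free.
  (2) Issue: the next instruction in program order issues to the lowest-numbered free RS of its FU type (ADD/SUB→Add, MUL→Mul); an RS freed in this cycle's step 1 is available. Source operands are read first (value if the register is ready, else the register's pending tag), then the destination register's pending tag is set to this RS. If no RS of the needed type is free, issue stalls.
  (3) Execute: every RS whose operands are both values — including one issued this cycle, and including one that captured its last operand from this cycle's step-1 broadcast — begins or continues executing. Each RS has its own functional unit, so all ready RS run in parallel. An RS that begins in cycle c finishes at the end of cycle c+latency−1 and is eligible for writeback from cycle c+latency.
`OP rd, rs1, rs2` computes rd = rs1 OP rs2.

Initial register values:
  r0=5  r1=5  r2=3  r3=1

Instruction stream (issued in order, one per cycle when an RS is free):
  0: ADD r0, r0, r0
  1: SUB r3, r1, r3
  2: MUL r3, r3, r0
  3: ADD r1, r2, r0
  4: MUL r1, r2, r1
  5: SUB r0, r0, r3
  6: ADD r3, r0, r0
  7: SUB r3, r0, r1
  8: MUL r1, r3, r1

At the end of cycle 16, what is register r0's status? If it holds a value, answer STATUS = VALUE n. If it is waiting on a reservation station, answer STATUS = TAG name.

STATUS = VALUE -30

c1: issue ADD r0<-Add1 | r0:Add1,r1:5,r2:3,r3:1
c2: issue SUB r3<-Add2 | r0:Add1,r1:5,r2:3,r3:Add2
c3: issue MUL r3<-Mul1 | r0:Add1,r1:5,r2:3,r3:Mul1
c4: CDB Add1=10; issue ADD r1<-Add1 | r0:10,r1:Add1,r2:3,r3:Mul1
c5: CDB Add2=4; issue MUL r1<-Mul2 | r0:10,r1:Mul2,r2:3,r3:Mul1
c6: issue SUB r0<-Add2 | r0:Add2,r1:Mul2,r2:3,r3:Mul1
c7: CDB Add1=13; issue ADD r3<-Add1 | r0:Add2,r1:Mul2,r2:3,r3:Add1
c8: issue SUB r3<-Add3 | r0:Add2,r1:Mul2,r2:3,r3:Add3
c9: stall | r0:Add2,r1:Mul2,r2:3,r3:Add3
c10: CDB Mul1=40; issue MUL r1<-Mul1 | r0:Add2,r1:Mul1,r2:3,r3:Add3
c11: - | r0:Add2,r1:Mul1,r2:3,r3:Add3
c12: CDB Mul2=39 | r0:Add2,r1:Mul1,r2:3,r3:Add3
c13: CDB Add2=-30 | r0:-30,r1:Mul1,r2:3,r3:Add3
c14: - | r0:-30,r1:Mul1,r2:3,r3:Add3
c15: - | r0:-30,r1:Mul1,r2:3,r3:Add3
c16: CDB Add1=-60 | r0:-30,r1:Mul1,r2:3,r3:Add3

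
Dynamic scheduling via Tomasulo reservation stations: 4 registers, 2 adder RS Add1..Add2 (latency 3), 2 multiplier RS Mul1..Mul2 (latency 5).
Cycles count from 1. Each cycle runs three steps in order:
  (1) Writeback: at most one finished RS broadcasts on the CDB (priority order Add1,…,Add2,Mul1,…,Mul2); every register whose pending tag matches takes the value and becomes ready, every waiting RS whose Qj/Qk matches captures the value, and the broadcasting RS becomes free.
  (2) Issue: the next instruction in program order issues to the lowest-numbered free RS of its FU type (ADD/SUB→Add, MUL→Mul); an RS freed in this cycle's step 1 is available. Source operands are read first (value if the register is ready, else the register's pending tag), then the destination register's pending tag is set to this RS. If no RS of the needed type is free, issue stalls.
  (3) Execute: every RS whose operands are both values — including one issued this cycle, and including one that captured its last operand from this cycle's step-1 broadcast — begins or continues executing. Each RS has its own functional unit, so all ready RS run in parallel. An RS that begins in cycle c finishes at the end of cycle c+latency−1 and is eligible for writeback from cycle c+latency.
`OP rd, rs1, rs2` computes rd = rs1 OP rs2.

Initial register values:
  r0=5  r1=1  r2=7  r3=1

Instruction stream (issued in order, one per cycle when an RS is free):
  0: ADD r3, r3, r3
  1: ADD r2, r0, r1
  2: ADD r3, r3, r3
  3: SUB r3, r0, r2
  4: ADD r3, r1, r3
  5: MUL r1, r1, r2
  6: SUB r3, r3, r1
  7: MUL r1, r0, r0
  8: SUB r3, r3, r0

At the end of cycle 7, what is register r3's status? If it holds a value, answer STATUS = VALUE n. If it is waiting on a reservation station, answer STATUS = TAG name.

STATUS = TAG Add1

  c1: issue ADD r3<-Add1  regs: r0:5,r1:1,r2:7,r3:Add1
  c2: issue ADD r2<-Add2  regs: r0:5,r1:1,r2:Add2,r3:Add1
  c3: stall  regs: r0:5,r1:1,r2:Add2,r3:Add1
  c4: CDB Add1=2; issue ADD r3<-Add1  regs: r0:5,r1:1,r2:Add2,r3:Add1
  c5: CDB Add2=6; issue SUB r3<-Add2  regs: r0:5,r1:1,r2:6,r3:Add2
  c6: stall  regs: r0:5,r1:1,r2:6,r3:Add2
  c7: CDB Add1=4; issue ADD r3<-Add1  regs: r0:5,r1:1,r2:6,r3:Add1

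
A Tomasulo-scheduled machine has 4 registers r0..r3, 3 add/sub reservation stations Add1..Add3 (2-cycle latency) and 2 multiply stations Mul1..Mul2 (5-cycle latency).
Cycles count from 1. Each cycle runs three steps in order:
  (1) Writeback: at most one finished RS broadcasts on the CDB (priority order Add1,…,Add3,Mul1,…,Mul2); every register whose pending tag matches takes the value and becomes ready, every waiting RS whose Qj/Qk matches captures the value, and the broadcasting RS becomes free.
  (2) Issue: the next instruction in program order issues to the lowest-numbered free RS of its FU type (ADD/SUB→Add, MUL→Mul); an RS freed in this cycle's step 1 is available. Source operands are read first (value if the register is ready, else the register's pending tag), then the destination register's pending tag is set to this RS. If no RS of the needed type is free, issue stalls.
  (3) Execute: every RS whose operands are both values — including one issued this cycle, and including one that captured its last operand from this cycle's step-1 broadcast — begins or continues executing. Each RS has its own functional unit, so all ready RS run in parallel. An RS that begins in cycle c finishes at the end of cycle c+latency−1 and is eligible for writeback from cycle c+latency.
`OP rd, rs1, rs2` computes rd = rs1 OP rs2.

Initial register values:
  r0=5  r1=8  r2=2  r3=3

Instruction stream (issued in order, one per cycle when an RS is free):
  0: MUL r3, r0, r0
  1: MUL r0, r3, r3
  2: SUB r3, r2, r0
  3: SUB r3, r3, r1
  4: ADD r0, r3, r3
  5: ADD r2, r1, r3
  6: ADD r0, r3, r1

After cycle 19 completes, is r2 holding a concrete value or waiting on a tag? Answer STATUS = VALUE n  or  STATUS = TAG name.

STATUS = VALUE -623

c1: issue MUL r3<-Mul1 | r0:5,r1:8,r2:2,r3:Mul1
c2: issue MUL r0<-Mul2 | r0:Mul2,r1:8,r2:2,r3:Mul1
c3: issue SUB r3<-Add1 | r0:Mul2,r1:8,r2:2,r3:Add1
c4: issue SUB r3<-Add2 | r0:Mul2,r1:8,r2:2,r3:Add2
c5: issue ADD r0<-Add3 | r0:Add3,r1:8,r2:2,r3:Add2
c6: CDB Mul1=25; stall | r0:Add3,r1:8,r2:2,r3:Add2
c7: stall | r0:Add3,r1:8,r2:2,r3:Add2
c8: stall | r0:Add3,r1:8,r2:2,r3:Add2
c9: stall | r0:Add3,r1:8,r2:2,r3:Add2
c10: stall | r0:Add3,r1:8,r2:2,r3:Add2
c11: CDB Mul2=625; stall | r0:Add3,r1:8,r2:2,r3:Add2
c12: stall | r0:Add3,r1:8,r2:2,r3:Add2
c13: CDB Add1=-623; issue ADD r2<-Add1 | r0:Add3,r1:8,r2:Add1,r3:Add2
c14: stall | r0:Add3,r1:8,r2:Add1,r3:Add2
c15: CDB Add2=-631; issue ADD r0<-Add2 | r0:Add2,r1:8,r2:Add1,r3:-631
c16: - | r0:Add2,r1:8,r2:Add1,r3:-631
c17: CDB Add1=-623 | r0:Add2,r1:8,r2:-623,r3:-631
c18: CDB Add2=-623 | r0:-623,r1:8,r2:-623,r3:-631
c19: CDB Add3=-1262 | r0:-623,r1:8,r2:-623,r3:-631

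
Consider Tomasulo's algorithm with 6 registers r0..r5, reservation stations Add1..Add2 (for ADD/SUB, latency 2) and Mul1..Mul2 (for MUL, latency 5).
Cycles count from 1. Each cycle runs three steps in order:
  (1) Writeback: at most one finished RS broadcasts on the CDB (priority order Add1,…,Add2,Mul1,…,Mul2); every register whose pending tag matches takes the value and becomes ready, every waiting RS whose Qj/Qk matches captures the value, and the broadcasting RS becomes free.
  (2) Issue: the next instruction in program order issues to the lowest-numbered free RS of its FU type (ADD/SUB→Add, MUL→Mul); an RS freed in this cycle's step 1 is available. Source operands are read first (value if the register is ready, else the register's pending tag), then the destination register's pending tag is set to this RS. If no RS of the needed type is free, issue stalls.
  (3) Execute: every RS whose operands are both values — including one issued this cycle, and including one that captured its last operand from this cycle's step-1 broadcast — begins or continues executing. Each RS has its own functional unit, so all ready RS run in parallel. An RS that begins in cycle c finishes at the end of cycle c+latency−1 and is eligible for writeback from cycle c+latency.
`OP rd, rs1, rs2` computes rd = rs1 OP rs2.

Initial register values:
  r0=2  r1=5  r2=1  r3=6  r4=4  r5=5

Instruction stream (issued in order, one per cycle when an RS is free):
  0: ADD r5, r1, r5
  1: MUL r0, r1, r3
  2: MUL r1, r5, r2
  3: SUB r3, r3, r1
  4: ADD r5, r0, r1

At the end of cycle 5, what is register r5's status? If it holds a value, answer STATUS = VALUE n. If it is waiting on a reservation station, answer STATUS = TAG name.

  c1: issue ADD r5<-Add1  regs: r0:2,r1:5,r2:1,r3:6,r4:4,r5:Add1
  c2: issue MUL r0<-Mul1  regs: r0:Mul1,r1:5,r2:1,r3:6,r4:4,r5:Add1
  c3: CDB Add1=10; issue MUL r1<-Mul2  regs: r0:Mul1,r1:Mul2,r2:1,r3:6,r4:4,r5:10
  c4: issue SUB r3<-Add1  regs: r0:Mul1,r1:Mul2,r2:1,r3:Add1,r4:4,r5:10
  c5: issue ADD r5<-Add2  regs: r0:Mul1,r1:Mul2,r2:1,r3:Add1,r4:4,r5:Add2

STATUS = TAG Add2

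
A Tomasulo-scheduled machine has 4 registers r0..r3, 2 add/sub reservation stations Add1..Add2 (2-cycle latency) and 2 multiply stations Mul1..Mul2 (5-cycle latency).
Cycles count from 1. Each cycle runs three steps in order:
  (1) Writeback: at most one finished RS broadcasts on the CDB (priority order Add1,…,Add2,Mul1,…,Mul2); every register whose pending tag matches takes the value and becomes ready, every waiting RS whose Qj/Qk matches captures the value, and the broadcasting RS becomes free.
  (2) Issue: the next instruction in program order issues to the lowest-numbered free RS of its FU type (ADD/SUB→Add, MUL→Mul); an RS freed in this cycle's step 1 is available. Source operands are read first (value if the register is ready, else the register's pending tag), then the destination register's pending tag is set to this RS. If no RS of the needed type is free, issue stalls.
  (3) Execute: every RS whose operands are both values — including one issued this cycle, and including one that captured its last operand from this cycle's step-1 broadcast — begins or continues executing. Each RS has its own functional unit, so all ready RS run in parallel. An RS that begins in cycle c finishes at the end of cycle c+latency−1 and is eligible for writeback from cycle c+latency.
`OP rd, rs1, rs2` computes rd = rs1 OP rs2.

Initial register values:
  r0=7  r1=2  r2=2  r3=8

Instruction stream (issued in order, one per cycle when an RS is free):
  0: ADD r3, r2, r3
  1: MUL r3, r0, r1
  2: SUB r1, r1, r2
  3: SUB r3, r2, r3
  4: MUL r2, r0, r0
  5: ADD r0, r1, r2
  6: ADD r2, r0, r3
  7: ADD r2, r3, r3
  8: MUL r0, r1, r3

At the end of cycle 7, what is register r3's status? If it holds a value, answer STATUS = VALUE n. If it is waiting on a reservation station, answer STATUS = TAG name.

STATUS = TAG Add2

c1: issue ADD r3<-Add1 | r0:7,r1:2,r2:2,r3:Add1
c2: issue MUL r3<-Mul1 | r0:7,r1:2,r2:2,r3:Mul1
c3: CDB Add1=10; issue SUB r1<-Add1 | r0:7,r1:Add1,r2:2,r3:Mul1
c4: issue SUB r3<-Add2 | r0:7,r1:Add1,r2:2,r3:Add2
c5: CDB Add1=0; issue MUL r2<-Mul2 | r0:7,r1:0,r2:Mul2,r3:Add2
c6: issue ADD r0<-Add1 | r0:Add1,r1:0,r2:Mul2,r3:Add2
c7: CDB Mul1=14; stall | r0:Add1,r1:0,r2:Mul2,r3:Add2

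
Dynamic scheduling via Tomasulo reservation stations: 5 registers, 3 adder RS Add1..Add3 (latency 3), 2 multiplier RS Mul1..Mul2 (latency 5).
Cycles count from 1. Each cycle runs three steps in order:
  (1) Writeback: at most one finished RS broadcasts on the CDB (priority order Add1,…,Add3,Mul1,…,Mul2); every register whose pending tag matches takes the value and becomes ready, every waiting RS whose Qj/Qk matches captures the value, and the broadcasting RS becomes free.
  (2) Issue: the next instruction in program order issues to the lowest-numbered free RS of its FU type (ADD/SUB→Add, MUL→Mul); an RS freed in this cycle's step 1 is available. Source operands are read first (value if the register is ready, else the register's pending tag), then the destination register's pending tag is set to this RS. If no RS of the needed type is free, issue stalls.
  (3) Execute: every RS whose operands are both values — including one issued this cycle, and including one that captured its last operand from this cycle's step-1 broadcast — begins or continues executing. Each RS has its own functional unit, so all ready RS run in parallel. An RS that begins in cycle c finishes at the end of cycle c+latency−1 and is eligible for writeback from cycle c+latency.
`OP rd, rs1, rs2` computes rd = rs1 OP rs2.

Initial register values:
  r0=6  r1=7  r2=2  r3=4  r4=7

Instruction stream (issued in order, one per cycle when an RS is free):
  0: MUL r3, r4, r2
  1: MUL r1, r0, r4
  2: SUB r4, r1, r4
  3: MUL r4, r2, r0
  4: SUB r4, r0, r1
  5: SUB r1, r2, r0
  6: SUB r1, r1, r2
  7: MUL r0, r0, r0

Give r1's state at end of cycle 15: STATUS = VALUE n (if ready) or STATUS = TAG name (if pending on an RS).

STATUS = VALUE -6

  c1: issue MUL r3<-Mul1  regs: r0:6,r1:7,r2:2,r3:Mul1,r4:7
  c2: issue MUL r1<-Mul2  regs: r0:6,r1:Mul2,r2:2,r3:Mul1,r4:7
  c3: issue SUB r4<-Add1  regs: r0:6,r1:Mul2,r2:2,r3:Mul1,r4:Add1
  c4: stall  regs: r0:6,r1:Mul2,r2:2,r3:Mul1,r4:Add1
  c5: stall  regs: r0:6,r1:Mul2,r2:2,r3:Mul1,r4:Add1
  c6: CDB Mul1=14; issue MUL r4<-Mul1  regs: r0:6,r1:Mul2,r2:2,r3:14,r4:Mul1
  c7: CDB Mul2=42; issue SUB r4<-Add2  regs: r0:6,r1:42,r2:2,r3:14,r4:Add2
  c8: issue SUB r1<-Add3  regs: r0:6,r1:Add3,r2:2,r3:14,r4:Add2
  c9: stall  regs: r0:6,r1:Add3,r2:2,r3:14,r4:Add2
  c10: CDB Add1=35; issue SUB r1<-Add1  regs: r0:6,r1:Add1,r2:2,r3:14,r4:Add2
  c11: CDB Add2=-36; issue MUL r0<-Mul2  regs: r0:Mul2,r1:Add1,r2:2,r3:14,r4:-36
  c12: CDB Add3=-4  regs: r0:Mul2,r1:Add1,r2:2,r3:14,r4:-36
  c13: CDB Mul1=12  regs: r0:Mul2,r1:Add1,r2:2,r3:14,r4:-36
  c14: -  regs: r0:Mul2,r1:Add1,r2:2,r3:14,r4:-36
  c15: CDB Add1=-6  regs: r0:Mul2,r1:-6,r2:2,r3:14,r4:-36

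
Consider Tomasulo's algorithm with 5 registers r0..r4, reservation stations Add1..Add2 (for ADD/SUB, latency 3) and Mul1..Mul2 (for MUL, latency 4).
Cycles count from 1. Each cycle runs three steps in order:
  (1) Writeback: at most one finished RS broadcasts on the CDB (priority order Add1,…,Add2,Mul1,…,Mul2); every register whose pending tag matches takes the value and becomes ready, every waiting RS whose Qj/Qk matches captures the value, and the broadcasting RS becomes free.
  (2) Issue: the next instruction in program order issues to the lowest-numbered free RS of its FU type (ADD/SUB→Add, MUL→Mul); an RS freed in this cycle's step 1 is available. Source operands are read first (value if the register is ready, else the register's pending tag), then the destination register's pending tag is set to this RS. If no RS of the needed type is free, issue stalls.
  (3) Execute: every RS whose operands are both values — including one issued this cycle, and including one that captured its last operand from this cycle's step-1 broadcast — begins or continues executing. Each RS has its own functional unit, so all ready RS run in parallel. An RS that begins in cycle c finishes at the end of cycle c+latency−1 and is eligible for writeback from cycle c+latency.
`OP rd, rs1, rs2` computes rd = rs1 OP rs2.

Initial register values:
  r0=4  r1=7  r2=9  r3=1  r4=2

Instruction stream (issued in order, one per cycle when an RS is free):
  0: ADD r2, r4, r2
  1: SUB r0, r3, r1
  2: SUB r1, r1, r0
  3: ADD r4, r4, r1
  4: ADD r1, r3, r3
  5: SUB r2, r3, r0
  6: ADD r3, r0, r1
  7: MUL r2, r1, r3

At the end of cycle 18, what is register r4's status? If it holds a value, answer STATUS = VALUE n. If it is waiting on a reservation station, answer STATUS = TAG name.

STATUS = VALUE 15

cycle 1: issue ADD r2<-Add1 // r0:4,r1:7,r2:Add1,r3:1,r4:2
cycle 2: issue SUB r0<-Add2 // r0:Add2,r1:7,r2:Add1,r3:1,r4:2
cycle 3: stall // r0:Add2,r1:7,r2:Add1,r3:1,r4:2
cycle 4: CDB Add1=11; issue SUB r1<-Add1 // r0:Add2,r1:Add1,r2:11,r3:1,r4:2
cycle 5: CDB Add2=-6; issue ADD r4<-Add2 // r0:-6,r1:Add1,r2:11,r3:1,r4:Add2
cycle 6: stall // r0:-6,r1:Add1,r2:11,r3:1,r4:Add2
cycle 7: stall // r0:-6,r1:Add1,r2:11,r3:1,r4:Add2
cycle 8: CDB Add1=13; issue ADD r1<-Add1 // r0:-6,r1:Add1,r2:11,r3:1,r4:Add2
cycle 9: stall // r0:-6,r1:Add1,r2:11,r3:1,r4:Add2
cycle 10: stall // r0:-6,r1:Add1,r2:11,r3:1,r4:Add2
cycle 11: CDB Add1=2; issue SUB r2<-Add1 // r0:-6,r1:2,r2:Add1,r3:1,r4:Add2
cycle 12: CDB Add2=15; issue ADD r3<-Add2 // r0:-6,r1:2,r2:Add1,r3:Add2,r4:15
cycle 13: issue MUL r2<-Mul1 // r0:-6,r1:2,r2:Mul1,r3:Add2,r4:15
cycle 14: CDB Add1=7 // r0:-6,r1:2,r2:Mul1,r3:Add2,r4:15
cycle 15: CDB Add2=-4 // r0:-6,r1:2,r2:Mul1,r3:-4,r4:15
cycle 16: - // r0:-6,r1:2,r2:Mul1,r3:-4,r4:15
cycle 17: - // r0:-6,r1:2,r2:Mul1,r3:-4,r4:15
cycle 18: - // r0:-6,r1:2,r2:Mul1,r3:-4,r4:15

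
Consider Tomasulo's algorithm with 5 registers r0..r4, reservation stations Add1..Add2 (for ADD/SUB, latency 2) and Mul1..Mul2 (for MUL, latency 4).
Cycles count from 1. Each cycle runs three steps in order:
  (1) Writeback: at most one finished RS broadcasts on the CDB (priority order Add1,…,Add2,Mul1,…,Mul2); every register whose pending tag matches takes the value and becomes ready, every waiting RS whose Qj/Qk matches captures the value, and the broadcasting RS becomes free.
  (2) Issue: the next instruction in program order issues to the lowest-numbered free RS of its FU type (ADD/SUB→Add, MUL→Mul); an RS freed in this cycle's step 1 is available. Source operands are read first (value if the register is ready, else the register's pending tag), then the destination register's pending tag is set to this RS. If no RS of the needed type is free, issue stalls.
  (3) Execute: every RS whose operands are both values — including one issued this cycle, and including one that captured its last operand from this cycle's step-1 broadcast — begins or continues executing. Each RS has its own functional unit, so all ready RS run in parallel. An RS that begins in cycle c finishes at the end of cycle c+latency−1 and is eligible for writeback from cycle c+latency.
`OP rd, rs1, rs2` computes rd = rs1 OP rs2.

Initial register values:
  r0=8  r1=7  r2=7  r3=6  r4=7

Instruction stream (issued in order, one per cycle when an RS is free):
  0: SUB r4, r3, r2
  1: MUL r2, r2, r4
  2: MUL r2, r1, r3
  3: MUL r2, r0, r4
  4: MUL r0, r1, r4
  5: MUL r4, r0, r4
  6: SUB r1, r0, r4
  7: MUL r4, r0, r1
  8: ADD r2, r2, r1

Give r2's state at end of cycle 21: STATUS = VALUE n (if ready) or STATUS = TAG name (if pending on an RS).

cycle 1: issue SUB r4<-Add1 // r0:8,r1:7,r2:7,r3:6,r4:Add1
cycle 2: issue MUL r2<-Mul1 // r0:8,r1:7,r2:Mul1,r3:6,r4:Add1
cycle 3: CDB Add1=-1; issue MUL r2<-Mul2 // r0:8,r1:7,r2:Mul2,r3:6,r4:-1
cycle 4: stall // r0:8,r1:7,r2:Mul2,r3:6,r4:-1
cycle 5: stall // r0:8,r1:7,r2:Mul2,r3:6,r4:-1
cycle 6: stall // r0:8,r1:7,r2:Mul2,r3:6,r4:-1
cycle 7: CDB Mul1=-7; issue MUL r2<-Mul1 // r0:8,r1:7,r2:Mul1,r3:6,r4:-1
cycle 8: CDB Mul2=42; issue MUL r0<-Mul2 // r0:Mul2,r1:7,r2:Mul1,r3:6,r4:-1
cycle 9: stall // r0:Mul2,r1:7,r2:Mul1,r3:6,r4:-1
cycle 10: stall // r0:Mul2,r1:7,r2:Mul1,r3:6,r4:-1
cycle 11: CDB Mul1=-8; issue MUL r4<-Mul1 // r0:Mul2,r1:7,r2:-8,r3:6,r4:Mul1
cycle 12: CDB Mul2=-7; issue SUB r1<-Add1 // r0:-7,r1:Add1,r2:-8,r3:6,r4:Mul1
cycle 13: issue MUL r4<-Mul2 // r0:-7,r1:Add1,r2:-8,r3:6,r4:Mul2
cycle 14: issue ADD r2<-Add2 // r0:-7,r1:Add1,r2:Add2,r3:6,r4:Mul2
cycle 15: - // r0:-7,r1:Add1,r2:Add2,r3:6,r4:Mul2
cycle 16: CDB Mul1=7 // r0:-7,r1:Add1,r2:Add2,r3:6,r4:Mul2
cycle 17: - // r0:-7,r1:Add1,r2:Add2,r3:6,r4:Mul2
cycle 18: CDB Add1=-14 // r0:-7,r1:-14,r2:Add2,r3:6,r4:Mul2
cycle 19: - // r0:-7,r1:-14,r2:Add2,r3:6,r4:Mul2
cycle 20: CDB Add2=-22 // r0:-7,r1:-14,r2:-22,r3:6,r4:Mul2
cycle 21: - // r0:-7,r1:-14,r2:-22,r3:6,r4:Mul2

STATUS = VALUE -22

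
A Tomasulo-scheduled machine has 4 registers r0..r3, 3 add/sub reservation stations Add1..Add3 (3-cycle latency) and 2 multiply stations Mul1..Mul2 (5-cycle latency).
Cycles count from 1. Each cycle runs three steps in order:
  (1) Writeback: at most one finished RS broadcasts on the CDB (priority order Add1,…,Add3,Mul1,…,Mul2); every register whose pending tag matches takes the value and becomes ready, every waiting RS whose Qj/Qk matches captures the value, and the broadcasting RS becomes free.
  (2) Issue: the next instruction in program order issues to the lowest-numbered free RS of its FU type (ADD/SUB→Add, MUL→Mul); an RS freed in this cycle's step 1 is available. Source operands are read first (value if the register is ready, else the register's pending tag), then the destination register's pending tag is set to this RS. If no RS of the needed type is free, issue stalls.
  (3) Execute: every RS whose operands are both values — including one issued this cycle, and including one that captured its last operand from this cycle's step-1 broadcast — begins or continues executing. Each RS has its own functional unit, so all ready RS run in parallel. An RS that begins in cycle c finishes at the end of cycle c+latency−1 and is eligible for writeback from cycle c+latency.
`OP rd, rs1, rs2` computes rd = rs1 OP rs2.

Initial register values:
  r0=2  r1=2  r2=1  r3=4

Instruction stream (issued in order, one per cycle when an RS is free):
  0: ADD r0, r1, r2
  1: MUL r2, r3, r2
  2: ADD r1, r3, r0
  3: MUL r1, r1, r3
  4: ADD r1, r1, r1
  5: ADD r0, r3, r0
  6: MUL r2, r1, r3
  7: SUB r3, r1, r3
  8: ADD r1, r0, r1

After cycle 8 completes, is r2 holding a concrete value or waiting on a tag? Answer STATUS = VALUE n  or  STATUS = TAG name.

cycle 1: issue ADD r0<-Add1 // r0:Add1,r1:2,r2:1,r3:4
cycle 2: issue MUL r2<-Mul1 // r0:Add1,r1:2,r2:Mul1,r3:4
cycle 3: issue ADD r1<-Add2 // r0:Add1,r1:Add2,r2:Mul1,r3:4
cycle 4: CDB Add1=3; issue MUL r1<-Mul2 // r0:3,r1:Mul2,r2:Mul1,r3:4
cycle 5: issue ADD r1<-Add1 // r0:3,r1:Add1,r2:Mul1,r3:4
cycle 6: issue ADD r0<-Add3 // r0:Add3,r1:Add1,r2:Mul1,r3:4
cycle 7: CDB Add2=7; stall // r0:Add3,r1:Add1,r2:Mul1,r3:4
cycle 8: CDB Mul1=4; issue MUL r2<-Mul1 // r0:Add3,r1:Add1,r2:Mul1,r3:4

STATUS = TAG Mul1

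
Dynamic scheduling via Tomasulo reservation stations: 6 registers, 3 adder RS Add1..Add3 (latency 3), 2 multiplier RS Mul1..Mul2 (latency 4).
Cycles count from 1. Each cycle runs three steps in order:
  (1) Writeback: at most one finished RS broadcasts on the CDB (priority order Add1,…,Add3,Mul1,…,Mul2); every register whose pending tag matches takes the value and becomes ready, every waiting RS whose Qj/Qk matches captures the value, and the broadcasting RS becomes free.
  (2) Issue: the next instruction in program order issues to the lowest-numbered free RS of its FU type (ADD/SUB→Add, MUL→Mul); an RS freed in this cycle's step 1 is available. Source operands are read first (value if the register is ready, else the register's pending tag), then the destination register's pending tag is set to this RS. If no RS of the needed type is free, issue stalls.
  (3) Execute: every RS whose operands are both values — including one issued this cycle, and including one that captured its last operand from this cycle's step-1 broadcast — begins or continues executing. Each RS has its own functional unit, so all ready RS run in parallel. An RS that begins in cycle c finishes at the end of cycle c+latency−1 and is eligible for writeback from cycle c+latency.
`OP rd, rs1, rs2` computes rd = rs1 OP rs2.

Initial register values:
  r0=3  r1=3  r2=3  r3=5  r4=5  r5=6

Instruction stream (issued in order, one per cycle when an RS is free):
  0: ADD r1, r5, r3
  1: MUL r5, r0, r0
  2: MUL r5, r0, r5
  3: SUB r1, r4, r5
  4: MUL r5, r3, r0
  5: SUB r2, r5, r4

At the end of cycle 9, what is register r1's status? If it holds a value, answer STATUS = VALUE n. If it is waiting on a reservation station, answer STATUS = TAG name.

cycle 1: issue ADD r1<-Add1 // r0:3,r1:Add1,r2:3,r3:5,r4:5,r5:6
cycle 2: issue MUL r5<-Mul1 // r0:3,r1:Add1,r2:3,r3:5,r4:5,r5:Mul1
cycle 3: issue MUL r5<-Mul2 // r0:3,r1:Add1,r2:3,r3:5,r4:5,r5:Mul2
cycle 4: CDB Add1=11; issue SUB r1<-Add1 // r0:3,r1:Add1,r2:3,r3:5,r4:5,r5:Mul2
cycle 5: stall // r0:3,r1:Add1,r2:3,r3:5,r4:5,r5:Mul2
cycle 6: CDB Mul1=9; issue MUL r5<-Mul1 // r0:3,r1:Add1,r2:3,r3:5,r4:5,r5:Mul1
cycle 7: issue SUB r2<-Add2 // r0:3,r1:Add1,r2:Add2,r3:5,r4:5,r5:Mul1
cycle 8: - // r0:3,r1:Add1,r2:Add2,r3:5,r4:5,r5:Mul1
cycle 9: - // r0:3,r1:Add1,r2:Add2,r3:5,r4:5,r5:Mul1

STATUS = TAG Add1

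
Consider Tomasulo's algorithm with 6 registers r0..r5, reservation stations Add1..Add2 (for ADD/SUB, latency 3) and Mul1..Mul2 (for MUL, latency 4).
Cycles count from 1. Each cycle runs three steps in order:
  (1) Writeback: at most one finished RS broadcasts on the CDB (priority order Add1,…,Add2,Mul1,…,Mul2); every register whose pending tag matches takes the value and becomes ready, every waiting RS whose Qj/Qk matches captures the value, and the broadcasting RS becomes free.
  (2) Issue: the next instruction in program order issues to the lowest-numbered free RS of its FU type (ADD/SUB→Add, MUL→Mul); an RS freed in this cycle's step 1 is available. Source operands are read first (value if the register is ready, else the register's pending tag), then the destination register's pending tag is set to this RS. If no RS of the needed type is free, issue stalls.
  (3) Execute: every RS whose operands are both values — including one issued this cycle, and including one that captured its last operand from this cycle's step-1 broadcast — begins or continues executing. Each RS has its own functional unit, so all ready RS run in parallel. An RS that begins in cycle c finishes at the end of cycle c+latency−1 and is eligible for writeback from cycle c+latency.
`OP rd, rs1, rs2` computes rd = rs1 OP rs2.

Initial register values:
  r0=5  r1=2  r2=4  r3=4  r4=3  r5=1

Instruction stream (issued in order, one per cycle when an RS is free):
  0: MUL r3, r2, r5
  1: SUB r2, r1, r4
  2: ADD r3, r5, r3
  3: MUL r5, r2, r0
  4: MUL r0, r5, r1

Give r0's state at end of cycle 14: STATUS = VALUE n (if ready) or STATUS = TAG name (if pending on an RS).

STATUS = VALUE -10

  c1: issue MUL r3<-Mul1  regs: r0:5,r1:2,r2:4,r3:Mul1,r4:3,r5:1
  c2: issue SUB r2<-Add1  regs: r0:5,r1:2,r2:Add1,r3:Mul1,r4:3,r5:1
  c3: issue ADD r3<-Add2  regs: r0:5,r1:2,r2:Add1,r3:Add2,r4:3,r5:1
  c4: issue MUL r5<-Mul2  regs: r0:5,r1:2,r2:Add1,r3:Add2,r4:3,r5:Mul2
  c5: CDB Add1=-1; stall  regs: r0:5,r1:2,r2:-1,r3:Add2,r4:3,r5:Mul2
  c6: CDB Mul1=4; issue MUL r0<-Mul1  regs: r0:Mul1,r1:2,r2:-1,r3:Add2,r4:3,r5:Mul2
  c7: -  regs: r0:Mul1,r1:2,r2:-1,r3:Add2,r4:3,r5:Mul2
  c8: -  regs: r0:Mul1,r1:2,r2:-1,r3:Add2,r4:3,r5:Mul2
  c9: CDB Add2=5  regs: r0:Mul1,r1:2,r2:-1,r3:5,r4:3,r5:Mul2
  c10: CDB Mul2=-5  regs: r0:Mul1,r1:2,r2:-1,r3:5,r4:3,r5:-5
  c11: -  regs: r0:Mul1,r1:2,r2:-1,r3:5,r4:3,r5:-5
  c12: -  regs: r0:Mul1,r1:2,r2:-1,r3:5,r4:3,r5:-5
  c13: -  regs: r0:Mul1,r1:2,r2:-1,r3:5,r4:3,r5:-5
  c14: CDB Mul1=-10  regs: r0:-10,r1:2,r2:-1,r3:5,r4:3,r5:-5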